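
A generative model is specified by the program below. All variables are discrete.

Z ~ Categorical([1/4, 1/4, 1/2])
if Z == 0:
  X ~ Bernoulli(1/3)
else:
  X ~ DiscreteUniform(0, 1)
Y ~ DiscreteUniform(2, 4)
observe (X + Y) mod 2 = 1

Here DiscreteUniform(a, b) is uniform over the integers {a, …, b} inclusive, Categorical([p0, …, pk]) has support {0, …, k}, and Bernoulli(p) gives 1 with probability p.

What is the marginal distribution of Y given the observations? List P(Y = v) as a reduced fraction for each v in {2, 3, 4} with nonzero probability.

P(Y=2) = 11/35, P(Y=3) = 13/35, P(Y=4) = 11/35

Enumerate traces; 9 have nonzero weight after conditioning:
  (Z=0, X=0, Y=3) weight 1/18
  (Z=0, X=1, Y=2) weight 1/36
  (Z=0, X=1, Y=4) weight 1/36
  (Z=1, X=0, Y=3) weight 1/24
  (Z=1, X=1, Y=2) weight 1/24
  (Z=1, X=1, Y=4) weight 1/24
  (Z=2, X=0, Y=3) weight 1/12
  (Z=2, X=1, Y=2) weight 1/12
  … 1 more
Group by Y:
  weight(Y=2) = 11/72
  weight(Y=3) = 13/72
  weight(Y=4) = 11/72
Total weight = 11/72 + 13/72 + 11/72 = 35/72
P(Y=2 | obs) = 11/72 / 35/72 = 11/35
P(Y=3 | obs) = 13/72 / 35/72 = 13/35
P(Y=4 | obs) = 11/72 / 35/72 = 11/35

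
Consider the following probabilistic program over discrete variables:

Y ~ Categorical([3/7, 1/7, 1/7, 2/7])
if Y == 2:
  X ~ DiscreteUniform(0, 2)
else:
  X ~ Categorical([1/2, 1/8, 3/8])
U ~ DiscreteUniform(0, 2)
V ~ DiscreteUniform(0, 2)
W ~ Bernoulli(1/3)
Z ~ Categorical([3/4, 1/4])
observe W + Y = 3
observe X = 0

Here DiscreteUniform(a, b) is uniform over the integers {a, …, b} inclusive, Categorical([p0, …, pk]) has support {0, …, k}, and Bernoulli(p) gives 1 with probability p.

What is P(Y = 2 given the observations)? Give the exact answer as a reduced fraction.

P(Y = 2 | obs) = 1/7

Enumerate traces; 36 have nonzero weight after conditioning:
  (Y=2, X=0, U=0, V=0, W=1, Z=0) weight 1/756
  (Y=2, X=0, U=0, V=0, W=1, Z=1) weight 1/2268
  (Y=2, X=0, U=0, V=1, W=1, Z=0) weight 1/756
  (Y=2, X=0, U=0, V=1, W=1, Z=1) weight 1/2268
  (Y=2, X=0, U=0, V=2, W=1, Z=0) weight 1/756
  (Y=2, X=0, U=0, V=2, W=1, Z=1) weight 1/2268
  (Y=2, X=0, U=1, V=0, W=1, Z=0) weight 1/756
  (Y=2, X=0, U=1, V=0, W=1, Z=1) weight 1/2268
  (Y=3, X=0, U=0, V=0, W=0, Z=0) weight 1/126
  … 27 more
Group by Y:
  weight(Y=2) = 1/63
  weight(Y=3) = 2/21
Total weight = 1/63 + 2/21 = 1/9
P(Y=2 | obs) = 1/63 / 1/9 = 1/7
P(Y=3 | obs) = 2/21 / 1/9 = 6/7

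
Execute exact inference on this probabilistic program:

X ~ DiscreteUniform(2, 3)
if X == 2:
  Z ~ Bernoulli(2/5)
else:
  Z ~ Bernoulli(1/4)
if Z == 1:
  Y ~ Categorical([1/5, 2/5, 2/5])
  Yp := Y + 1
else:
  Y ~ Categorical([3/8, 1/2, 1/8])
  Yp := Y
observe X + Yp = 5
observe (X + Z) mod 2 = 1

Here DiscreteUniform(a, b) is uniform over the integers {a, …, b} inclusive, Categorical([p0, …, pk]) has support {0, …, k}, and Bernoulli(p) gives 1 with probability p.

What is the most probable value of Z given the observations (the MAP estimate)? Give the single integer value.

argmax_v P(Z = v | obs) = 1

Enumerate traces; 2 have nonzero weight after conditioning:
  (X=2, Z=1, Y=2) weight 2/25
  (X=3, Z=0, Y=2) weight 3/64
Group by Z:
  weight(Z=0) = 3/64
  weight(Z=1) = 2/25
Total weight = 3/64 + 2/25 = 203/1600
P(Z=0 | obs) = 3/64 / 203/1600 = 75/203
P(Z=1 | obs) = 2/25 / 203/1600 = 128/203
argmax = 1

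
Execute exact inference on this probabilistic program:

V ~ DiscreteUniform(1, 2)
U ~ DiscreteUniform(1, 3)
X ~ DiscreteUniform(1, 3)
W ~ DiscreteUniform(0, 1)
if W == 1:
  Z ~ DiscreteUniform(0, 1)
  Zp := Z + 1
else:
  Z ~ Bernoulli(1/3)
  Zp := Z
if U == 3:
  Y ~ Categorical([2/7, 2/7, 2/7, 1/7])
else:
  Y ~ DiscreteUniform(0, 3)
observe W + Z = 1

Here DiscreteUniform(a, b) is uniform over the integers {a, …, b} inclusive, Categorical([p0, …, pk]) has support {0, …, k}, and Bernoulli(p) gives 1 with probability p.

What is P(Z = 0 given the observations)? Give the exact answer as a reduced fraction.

P(Z = 0 | obs) = 3/5

Enumerate traces; 144 have nonzero weight after conditioning:
  (V=1, U=1, X=1, W=0, Z=1, Y=0) weight 1/432
  (V=1, U=1, X=1, W=0, Z=1, Y=1) weight 1/432
  (V=1, U=1, X=1, W=0, Z=1, Y=2) weight 1/432
  (V=1, U=1, X=1, W=0, Z=1, Y=3) weight 1/432
  (V=1, U=1, X=1, W=1, Z=0, Y=0) weight 1/288
  (V=1, U=1, X=1, W=1, Z=0, Y=1) weight 1/288
  (V=1, U=1, X=1, W=1, Z=0, Y=2) weight 1/288
  (V=1, U=1, X=1, W=1, Z=0, Y=3) weight 1/288
  … 136 more
Group by Z:
  weight(Z=0) = 1/4
  weight(Z=1) = 1/6
Total weight = 1/4 + 1/6 = 5/12
P(Z=0 | obs) = 1/4 / 5/12 = 3/5
P(Z=1 | obs) = 1/6 / 5/12 = 2/5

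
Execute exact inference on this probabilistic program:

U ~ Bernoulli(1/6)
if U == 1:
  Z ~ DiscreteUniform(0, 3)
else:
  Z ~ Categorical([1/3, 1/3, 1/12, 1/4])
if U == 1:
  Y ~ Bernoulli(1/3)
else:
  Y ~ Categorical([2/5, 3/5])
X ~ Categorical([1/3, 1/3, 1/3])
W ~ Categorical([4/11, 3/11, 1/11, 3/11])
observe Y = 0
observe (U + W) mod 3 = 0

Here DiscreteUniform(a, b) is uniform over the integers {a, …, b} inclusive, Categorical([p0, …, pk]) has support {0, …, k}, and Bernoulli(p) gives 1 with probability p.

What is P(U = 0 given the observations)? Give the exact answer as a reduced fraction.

P(U = 0 | obs) = 21/22

Enumerate traces; 36 have nonzero weight after conditioning:
  (U=0, Z=0, Y=0, X=0, W=0) weight 4/297
  (U=0, Z=0, Y=0, X=0, W=3) weight 1/99
  (U=0, Z=0, Y=0, X=1, W=0) weight 4/297
  (U=0, Z=0, Y=0, X=1, W=3) weight 1/99
  (U=0, Z=0, Y=0, X=2, W=0) weight 4/297
  (U=0, Z=0, Y=0, X=2, W=3) weight 1/99
  (U=0, Z=1, Y=0, X=0, W=0) weight 4/297
  (U=0, Z=1, Y=0, X=0, W=3) weight 1/99
  (U=1, Z=0, Y=0, X=0, W=2) weight 1/1188
  … 27 more
Group by U:
  weight(U=0) = 7/33
  weight(U=1) = 1/99
Total weight = 7/33 + 1/99 = 2/9
P(U=0 | obs) = 7/33 / 2/9 = 21/22
P(U=1 | obs) = 1/99 / 2/9 = 1/22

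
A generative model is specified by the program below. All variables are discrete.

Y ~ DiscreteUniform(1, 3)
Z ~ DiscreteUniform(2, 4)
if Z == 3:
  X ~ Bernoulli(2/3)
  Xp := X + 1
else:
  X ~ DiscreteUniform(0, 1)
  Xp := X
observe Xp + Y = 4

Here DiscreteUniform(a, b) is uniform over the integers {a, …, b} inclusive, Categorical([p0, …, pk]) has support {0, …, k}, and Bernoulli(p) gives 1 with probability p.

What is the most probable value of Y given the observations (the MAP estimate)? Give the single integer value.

argmax_v P(Y = v | obs) = 3

Enumerate traces; 4 have nonzero weight after conditioning:
  (Y=2, Z=3, X=1) weight 2/27
  (Y=3, Z=2, X=1) weight 1/18
  (Y=3, Z=3, X=0) weight 1/27
  (Y=3, Z=4, X=1) weight 1/18
Group by Y:
  weight(Y=2) = 2/27
  weight(Y=3) = 4/27
Total weight = 2/27 + 4/27 = 2/9
P(Y=2 | obs) = 2/27 / 2/9 = 1/3
P(Y=3 | obs) = 4/27 / 2/9 = 2/3
argmax = 3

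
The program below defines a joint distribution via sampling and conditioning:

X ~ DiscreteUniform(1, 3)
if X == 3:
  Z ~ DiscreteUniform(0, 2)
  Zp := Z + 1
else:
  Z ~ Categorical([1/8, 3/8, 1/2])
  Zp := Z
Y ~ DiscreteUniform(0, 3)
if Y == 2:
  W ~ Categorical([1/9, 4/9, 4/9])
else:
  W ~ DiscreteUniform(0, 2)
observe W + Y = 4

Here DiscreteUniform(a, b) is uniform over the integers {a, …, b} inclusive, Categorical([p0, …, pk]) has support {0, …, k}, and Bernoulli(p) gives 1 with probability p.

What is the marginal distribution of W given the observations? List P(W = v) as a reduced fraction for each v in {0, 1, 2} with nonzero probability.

P(W=1) = 3/7, P(W=2) = 4/7

Enumerate traces; 18 have nonzero weight after conditioning:
  (X=1, Z=0, Y=2, W=2) weight 1/216
  (X=1, Z=0, Y=3, W=1) weight 1/288
  (X=1, Z=1, Y=2, W=2) weight 1/72
  (X=1, Z=1, Y=3, W=1) weight 1/96
  (X=1, Z=2, Y=2, W=2) weight 1/54
  (X=1, Z=2, Y=3, W=1) weight 1/72
  (X=2, Z=0, Y=2, W=2) weight 1/216
  (X=2, Z=0, Y=3, W=1) weight 1/288
  … 10 more
Group by W:
  weight(W=1) = 1/12
  weight(W=2) = 1/9
Total weight = 1/12 + 1/9 = 7/36
P(W=1 | obs) = 1/12 / 7/36 = 3/7
P(W=2 | obs) = 1/9 / 7/36 = 4/7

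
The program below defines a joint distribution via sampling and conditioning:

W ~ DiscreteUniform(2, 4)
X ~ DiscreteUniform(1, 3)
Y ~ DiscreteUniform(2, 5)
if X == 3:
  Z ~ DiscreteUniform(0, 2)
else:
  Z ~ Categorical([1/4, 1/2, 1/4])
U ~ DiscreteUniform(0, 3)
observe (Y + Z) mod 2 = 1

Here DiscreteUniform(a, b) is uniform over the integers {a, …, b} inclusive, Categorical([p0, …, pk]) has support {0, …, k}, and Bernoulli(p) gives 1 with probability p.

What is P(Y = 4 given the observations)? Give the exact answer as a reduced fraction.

Enumerate traces; 216 have nonzero weight after conditioning:
  (W=2, X=1, Y=2, Z=1, U=0) weight 1/288
  (W=2, X=1, Y=2, Z=1, U=1) weight 1/288
  (W=2, X=1, Y=2, Z=1, U=2) weight 1/288
  (W=2, X=1, Y=2, Z=1, U=3) weight 1/288
  (W=2, X=1, Y=3, Z=0, U=0) weight 1/576
  (W=2, X=1, Y=3, Z=0, U=1) weight 1/576
  (W=2, X=1, Y=3, Z=0, U=2) weight 1/576
  (W=2, X=1, Y=3, Z=0, U=3) weight 1/576
  (W=2, X=1, Y=4, Z=1, U=0) weight 1/288
  (W=2, X=1, Y=5, Z=0, U=0) weight 1/576
  … 206 more
Group by Y:
  weight(Y=2) = 1/9
  weight(Y=3) = 5/36
  weight(Y=4) = 1/9
  weight(Y=5) = 5/36
Total weight = 1/9 + 5/36 + 1/9 + 5/36 = 1/2
P(Y=2 | obs) = 1/9 / 1/2 = 2/9
P(Y=3 | obs) = 5/36 / 1/2 = 5/18
P(Y=4 | obs) = 1/9 / 1/2 = 2/9
P(Y=5 | obs) = 5/36 / 1/2 = 5/18

P(Y = 4 | obs) = 2/9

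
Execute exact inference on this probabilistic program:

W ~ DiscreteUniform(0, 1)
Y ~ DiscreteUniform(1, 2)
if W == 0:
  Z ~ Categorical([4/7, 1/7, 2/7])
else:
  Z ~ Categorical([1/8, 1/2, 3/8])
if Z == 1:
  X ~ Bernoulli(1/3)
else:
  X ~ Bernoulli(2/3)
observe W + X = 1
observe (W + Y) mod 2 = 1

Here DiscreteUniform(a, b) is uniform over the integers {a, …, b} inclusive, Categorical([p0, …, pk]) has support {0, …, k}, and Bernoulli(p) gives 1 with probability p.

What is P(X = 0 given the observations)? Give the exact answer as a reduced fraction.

Enumerate traces; 6 have nonzero weight after conditioning:
  (W=0, Y=1, Z=0, X=1) weight 2/21
  (W=0, Y=1, Z=1, X=1) weight 1/84
  (W=0, Y=1, Z=2, X=1) weight 1/21
  (W=1, Y=2, Z=0, X=0) weight 1/96
  (W=1, Y=2, Z=1, X=0) weight 1/12
  (W=1, Y=2, Z=2, X=0) weight 1/32
Group by X:
  weight(X=0) = 1/8
  weight(X=1) = 13/84
Total weight = 1/8 + 13/84 = 47/168
P(X=0 | obs) = 1/8 / 47/168 = 21/47
P(X=1 | obs) = 13/84 / 47/168 = 26/47

P(X = 0 | obs) = 21/47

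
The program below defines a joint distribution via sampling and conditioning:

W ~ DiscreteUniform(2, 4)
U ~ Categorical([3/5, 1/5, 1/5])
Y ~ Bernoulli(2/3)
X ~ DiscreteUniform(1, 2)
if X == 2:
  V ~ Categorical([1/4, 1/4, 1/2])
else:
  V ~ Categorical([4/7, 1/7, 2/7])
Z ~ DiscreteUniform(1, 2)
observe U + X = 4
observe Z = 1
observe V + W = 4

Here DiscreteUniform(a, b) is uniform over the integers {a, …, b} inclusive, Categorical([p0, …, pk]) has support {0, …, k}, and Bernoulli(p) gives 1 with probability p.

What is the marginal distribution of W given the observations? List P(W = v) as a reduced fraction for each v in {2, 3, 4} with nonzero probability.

P(W=2) = 1/2, P(W=3) = 1/4, P(W=4) = 1/4

Enumerate traces; 6 have nonzero weight after conditioning:
  (W=2, U=2, Y=0, X=2, V=2, Z=1) weight 1/360
  (W=2, U=2, Y=1, X=2, V=2, Z=1) weight 1/180
  (W=3, U=2, Y=0, X=2, V=1, Z=1) weight 1/720
  (W=3, U=2, Y=1, X=2, V=1, Z=1) weight 1/360
  (W=4, U=2, Y=0, X=2, V=0, Z=1) weight 1/720
  (W=4, U=2, Y=1, X=2, V=0, Z=1) weight 1/360
Group by W:
  weight(W=2) = 1/120
  weight(W=3) = 1/240
  weight(W=4) = 1/240
Total weight = 1/120 + 1/240 + 1/240 = 1/60
P(W=2 | obs) = 1/120 / 1/60 = 1/2
P(W=3 | obs) = 1/240 / 1/60 = 1/4
P(W=4 | obs) = 1/240 / 1/60 = 1/4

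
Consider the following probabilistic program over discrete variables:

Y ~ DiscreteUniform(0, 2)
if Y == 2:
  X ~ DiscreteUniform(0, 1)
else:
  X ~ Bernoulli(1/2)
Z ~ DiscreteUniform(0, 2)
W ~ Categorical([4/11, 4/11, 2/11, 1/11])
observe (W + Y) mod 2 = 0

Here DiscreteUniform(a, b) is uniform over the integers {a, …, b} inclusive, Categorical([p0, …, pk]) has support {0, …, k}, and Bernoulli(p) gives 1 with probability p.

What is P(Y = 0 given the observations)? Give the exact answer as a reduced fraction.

Enumerate traces; 36 have nonzero weight after conditioning:
  (Y=0, X=0, Z=0, W=0) weight 2/99
  (Y=0, X=0, Z=0, W=2) weight 1/99
  (Y=0, X=0, Z=1, W=0) weight 2/99
  (Y=0, X=0, Z=1, W=2) weight 1/99
  (Y=0, X=0, Z=2, W=0) weight 2/99
  (Y=0, X=0, Z=2, W=2) weight 1/99
  (Y=0, X=1, Z=0, W=0) weight 2/99
  (Y=0, X=1, Z=0, W=2) weight 1/99
  (Y=1, X=0, Z=0, W=1) weight 2/99
  (Y=2, X=0, Z=0, W=0) weight 2/99
  … 26 more
Group by Y:
  weight(Y=0) = 2/11
  weight(Y=1) = 5/33
  weight(Y=2) = 2/11
Total weight = 2/11 + 5/33 + 2/11 = 17/33
P(Y=0 | obs) = 2/11 / 17/33 = 6/17
P(Y=1 | obs) = 5/33 / 17/33 = 5/17
P(Y=2 | obs) = 2/11 / 17/33 = 6/17

P(Y = 0 | obs) = 6/17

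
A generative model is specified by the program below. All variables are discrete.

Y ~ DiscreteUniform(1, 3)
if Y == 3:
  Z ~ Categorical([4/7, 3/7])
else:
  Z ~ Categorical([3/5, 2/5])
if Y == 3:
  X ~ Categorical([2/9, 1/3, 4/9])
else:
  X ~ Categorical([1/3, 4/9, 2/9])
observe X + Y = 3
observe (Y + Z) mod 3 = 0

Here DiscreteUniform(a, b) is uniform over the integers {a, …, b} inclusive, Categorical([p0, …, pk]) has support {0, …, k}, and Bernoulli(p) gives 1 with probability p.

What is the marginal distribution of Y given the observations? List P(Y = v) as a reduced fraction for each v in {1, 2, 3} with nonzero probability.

Enumerate traces; 2 have nonzero weight after conditioning:
  (Y=2, Z=1, X=1) weight 8/135
  (Y=3, Z=0, X=0) weight 8/189
Group by Y:
  weight(Y=2) = 8/135
  weight(Y=3) = 8/189
Total weight = 8/135 + 8/189 = 32/315
P(Y=2 | obs) = 8/135 / 32/315 = 7/12
P(Y=3 | obs) = 8/189 / 32/315 = 5/12

P(Y=2) = 7/12, P(Y=3) = 5/12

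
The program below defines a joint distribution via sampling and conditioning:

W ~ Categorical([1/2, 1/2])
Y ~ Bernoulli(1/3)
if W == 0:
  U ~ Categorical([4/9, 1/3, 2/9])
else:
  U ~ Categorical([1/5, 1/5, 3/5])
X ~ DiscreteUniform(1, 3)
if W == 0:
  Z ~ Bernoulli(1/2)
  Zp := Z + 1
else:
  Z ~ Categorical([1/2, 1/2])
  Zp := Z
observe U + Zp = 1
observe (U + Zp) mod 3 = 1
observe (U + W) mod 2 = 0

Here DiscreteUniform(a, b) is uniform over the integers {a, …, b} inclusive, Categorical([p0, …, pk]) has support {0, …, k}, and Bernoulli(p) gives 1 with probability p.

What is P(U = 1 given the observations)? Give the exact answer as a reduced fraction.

Enumerate traces; 12 have nonzero weight after conditioning:
  (W=0, Y=0, U=0, X=1, Z=0) weight 2/81
  (W=0, Y=0, U=0, X=2, Z=0) weight 2/81
  (W=0, Y=0, U=0, X=3, Z=0) weight 2/81
  (W=0, Y=1, U=0, X=1, Z=0) weight 1/81
  (W=0, Y=1, U=0, X=2, Z=0) weight 1/81
  (W=0, Y=1, U=0, X=3, Z=0) weight 1/81
  (W=1, Y=0, U=1, X=1, Z=0) weight 1/90
  (W=1, Y=0, U=1, X=2, Z=0) weight 1/90
  … 4 more
Group by U:
  weight(U=0) = 1/9
  weight(U=1) = 1/20
Total weight = 1/9 + 1/20 = 29/180
P(U=0 | obs) = 1/9 / 29/180 = 20/29
P(U=1 | obs) = 1/20 / 29/180 = 9/29

P(U = 1 | obs) = 9/29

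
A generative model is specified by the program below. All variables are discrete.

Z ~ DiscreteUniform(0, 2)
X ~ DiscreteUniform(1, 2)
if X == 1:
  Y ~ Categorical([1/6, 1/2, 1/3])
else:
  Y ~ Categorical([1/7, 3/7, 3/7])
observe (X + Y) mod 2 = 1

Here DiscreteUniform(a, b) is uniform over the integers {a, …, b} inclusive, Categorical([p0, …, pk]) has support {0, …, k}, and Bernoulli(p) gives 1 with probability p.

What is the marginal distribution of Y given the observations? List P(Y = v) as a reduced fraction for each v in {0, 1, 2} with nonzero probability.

Enumerate traces; 9 have nonzero weight after conditioning:
  (Z=0, X=1, Y=0) weight 1/36
  (Z=0, X=1, Y=2) weight 1/18
  (Z=0, X=2, Y=1) weight 1/14
  (Z=1, X=1, Y=0) weight 1/36
  (Z=1, X=1, Y=2) weight 1/18
  (Z=1, X=2, Y=1) weight 1/14
  (Z=2, X=1, Y=0) weight 1/36
  (Z=2, X=1, Y=2) weight 1/18
  … 1 more
Group by Y:
  weight(Y=0) = 1/12
  weight(Y=1) = 3/14
  weight(Y=2) = 1/6
Total weight = 1/12 + 3/14 + 1/6 = 13/28
P(Y=0 | obs) = 1/12 / 13/28 = 7/39
P(Y=1 | obs) = 3/14 / 13/28 = 6/13
P(Y=2 | obs) = 1/6 / 13/28 = 14/39

P(Y=0) = 7/39, P(Y=1) = 6/13, P(Y=2) = 14/39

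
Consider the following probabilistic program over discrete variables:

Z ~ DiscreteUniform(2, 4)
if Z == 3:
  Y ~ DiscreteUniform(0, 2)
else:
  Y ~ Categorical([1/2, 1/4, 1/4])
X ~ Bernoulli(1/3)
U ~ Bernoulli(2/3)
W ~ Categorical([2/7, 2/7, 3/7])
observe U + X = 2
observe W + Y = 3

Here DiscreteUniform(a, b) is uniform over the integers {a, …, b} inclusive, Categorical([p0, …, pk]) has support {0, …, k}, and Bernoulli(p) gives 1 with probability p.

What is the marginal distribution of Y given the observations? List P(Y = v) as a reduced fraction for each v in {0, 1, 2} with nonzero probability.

P(Y=1) = 3/5, P(Y=2) = 2/5

Enumerate traces; 6 have nonzero weight after conditioning:
  (Z=2, Y=1, X=1, U=1, W=2) weight 1/126
  (Z=2, Y=2, X=1, U=1, W=1) weight 1/189
  (Z=3, Y=1, X=1, U=1, W=2) weight 2/189
  (Z=3, Y=2, X=1, U=1, W=1) weight 4/567
  (Z=4, Y=1, X=1, U=1, W=2) weight 1/126
  (Z=4, Y=2, X=1, U=1, W=1) weight 1/189
Group by Y:
  weight(Y=1) = 5/189
  weight(Y=2) = 10/567
Total weight = 5/189 + 10/567 = 25/567
P(Y=1 | obs) = 5/189 / 25/567 = 3/5
P(Y=2 | obs) = 10/567 / 25/567 = 2/5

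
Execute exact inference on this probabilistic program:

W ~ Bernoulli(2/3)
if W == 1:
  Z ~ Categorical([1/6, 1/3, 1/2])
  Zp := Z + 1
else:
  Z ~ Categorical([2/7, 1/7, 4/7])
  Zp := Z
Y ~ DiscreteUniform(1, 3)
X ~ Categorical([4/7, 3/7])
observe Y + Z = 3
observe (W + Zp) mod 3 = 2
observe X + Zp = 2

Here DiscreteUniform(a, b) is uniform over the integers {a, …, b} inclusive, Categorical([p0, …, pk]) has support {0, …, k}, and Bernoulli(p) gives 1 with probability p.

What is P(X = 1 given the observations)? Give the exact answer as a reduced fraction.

P(X = 1 | obs) = 7/23

Enumerate traces; 2 have nonzero weight after conditioning:
  (W=0, Z=2, Y=1, X=0) weight 16/441
  (W=1, Z=0, Y=3, X=1) weight 1/63
Group by X:
  weight(X=0) = 16/441
  weight(X=1) = 1/63
Total weight = 16/441 + 1/63 = 23/441
P(X=0 | obs) = 16/441 / 23/441 = 16/23
P(X=1 | obs) = 1/63 / 23/441 = 7/23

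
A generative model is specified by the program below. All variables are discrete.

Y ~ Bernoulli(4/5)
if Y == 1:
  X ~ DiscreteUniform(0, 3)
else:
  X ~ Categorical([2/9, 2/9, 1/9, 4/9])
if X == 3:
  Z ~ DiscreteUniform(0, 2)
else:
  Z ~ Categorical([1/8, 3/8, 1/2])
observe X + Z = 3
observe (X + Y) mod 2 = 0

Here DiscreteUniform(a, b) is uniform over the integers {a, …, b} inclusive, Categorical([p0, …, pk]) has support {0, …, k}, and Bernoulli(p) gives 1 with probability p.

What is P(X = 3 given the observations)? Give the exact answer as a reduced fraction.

Enumerate traces; 3 have nonzero weight after conditioning:
  (Y=0, X=2, Z=1) weight 1/120
  (Y=1, X=1, Z=2) weight 1/10
  (Y=1, X=3, Z=0) weight 1/15
Group by X:
  weight(X=1) = 1/10
  weight(X=2) = 1/120
  weight(X=3) = 1/15
Total weight = 1/10 + 1/120 + 1/15 = 7/40
P(X=1 | obs) = 1/10 / 7/40 = 4/7
P(X=2 | obs) = 1/120 / 7/40 = 1/21
P(X=3 | obs) = 1/15 / 7/40 = 8/21

P(X = 3 | obs) = 8/21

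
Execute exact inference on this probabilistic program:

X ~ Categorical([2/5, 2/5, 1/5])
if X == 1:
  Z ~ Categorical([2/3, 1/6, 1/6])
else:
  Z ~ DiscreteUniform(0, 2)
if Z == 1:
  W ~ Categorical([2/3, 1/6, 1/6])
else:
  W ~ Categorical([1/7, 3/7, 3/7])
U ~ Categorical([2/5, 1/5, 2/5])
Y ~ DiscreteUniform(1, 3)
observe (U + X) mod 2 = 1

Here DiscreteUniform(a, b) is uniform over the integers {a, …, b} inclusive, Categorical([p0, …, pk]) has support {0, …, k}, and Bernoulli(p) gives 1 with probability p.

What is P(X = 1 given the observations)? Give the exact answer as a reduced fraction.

P(X = 1 | obs) = 8/11

Enumerate traces; 108 have nonzero weight after conditioning:
  (X=0, Z=0, W=0, U=1, Y=1) weight 2/1575
  (X=0, Z=0, W=0, U=1, Y=2) weight 2/1575
  (X=0, Z=0, W=0, U=1, Y=3) weight 2/1575
  (X=0, Z=0, W=1, U=1, Y=1) weight 2/525
  (X=0, Z=0, W=1, U=1, Y=2) weight 2/525
  (X=0, Z=0, W=1, U=1, Y=3) weight 2/525
  (X=0, Z=0, W=2, U=1, Y=1) weight 2/525
  (X=0, Z=0, W=2, U=1, Y=2) weight 2/525
  (X=1, Z=0, W=0, U=0, Y=1) weight 8/1575
  (X=2, Z=0, W=0, U=1, Y=1) weight 1/1575
  … 98 more
Group by X:
  weight(X=0) = 2/25
  weight(X=1) = 8/25
  weight(X=2) = 1/25
Total weight = 2/25 + 8/25 + 1/25 = 11/25
P(X=0 | obs) = 2/25 / 11/25 = 2/11
P(X=1 | obs) = 8/25 / 11/25 = 8/11
P(X=2 | obs) = 1/25 / 11/25 = 1/11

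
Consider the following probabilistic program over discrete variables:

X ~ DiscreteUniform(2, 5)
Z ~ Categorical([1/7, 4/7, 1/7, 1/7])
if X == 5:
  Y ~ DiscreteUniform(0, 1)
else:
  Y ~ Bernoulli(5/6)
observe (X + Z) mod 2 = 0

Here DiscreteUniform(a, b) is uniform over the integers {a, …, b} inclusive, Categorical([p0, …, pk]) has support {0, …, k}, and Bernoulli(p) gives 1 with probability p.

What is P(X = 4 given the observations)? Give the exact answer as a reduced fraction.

P(X = 4 | obs) = 1/7

Enumerate traces; 16 have nonzero weight after conditioning:
  (X=2, Z=0, Y=0) weight 1/168
  (X=2, Z=0, Y=1) weight 5/168
  (X=2, Z=2, Y=0) weight 1/168
  (X=2, Z=2, Y=1) weight 5/168
  (X=3, Z=1, Y=0) weight 1/42
  (X=3, Z=1, Y=1) weight 5/42
  (X=3, Z=3, Y=0) weight 1/168
  (X=3, Z=3, Y=1) weight 5/168
  (X=4, Z=0, Y=0) weight 1/168
  (X=5, Z=1, Y=0) weight 1/14
  … 6 more
Group by X:
  weight(X=2) = 1/14
  weight(X=3) = 5/28
  weight(X=4) = 1/14
  weight(X=5) = 5/28
Total weight = 1/14 + 5/28 + 1/14 + 5/28 = 1/2
P(X=2 | obs) = 1/14 / 1/2 = 1/7
P(X=3 | obs) = 5/28 / 1/2 = 5/14
P(X=4 | obs) = 1/14 / 1/2 = 1/7
P(X=5 | obs) = 5/28 / 1/2 = 5/14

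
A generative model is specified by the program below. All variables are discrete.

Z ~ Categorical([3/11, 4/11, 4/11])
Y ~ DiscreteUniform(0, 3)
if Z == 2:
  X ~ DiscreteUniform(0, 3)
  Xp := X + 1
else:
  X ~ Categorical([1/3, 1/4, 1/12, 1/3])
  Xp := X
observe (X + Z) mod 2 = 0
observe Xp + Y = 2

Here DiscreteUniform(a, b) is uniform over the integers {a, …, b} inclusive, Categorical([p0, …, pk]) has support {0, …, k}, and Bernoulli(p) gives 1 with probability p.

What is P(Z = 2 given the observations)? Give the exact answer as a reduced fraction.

Enumerate traces; 4 have nonzero weight after conditioning:
  (Z=0, Y=0, X=2) weight 1/176
  (Z=0, Y=2, X=0) weight 1/44
  (Z=1, Y=1, X=1) weight 1/44
  (Z=2, Y=1, X=0) weight 1/44
Group by Z:
  weight(Z=0) = 5/176
  weight(Z=1) = 1/44
  weight(Z=2) = 1/44
Total weight = 5/176 + 1/44 + 1/44 = 13/176
P(Z=0 | obs) = 5/176 / 13/176 = 5/13
P(Z=1 | obs) = 1/44 / 13/176 = 4/13
P(Z=2 | obs) = 1/44 / 13/176 = 4/13

P(Z = 2 | obs) = 4/13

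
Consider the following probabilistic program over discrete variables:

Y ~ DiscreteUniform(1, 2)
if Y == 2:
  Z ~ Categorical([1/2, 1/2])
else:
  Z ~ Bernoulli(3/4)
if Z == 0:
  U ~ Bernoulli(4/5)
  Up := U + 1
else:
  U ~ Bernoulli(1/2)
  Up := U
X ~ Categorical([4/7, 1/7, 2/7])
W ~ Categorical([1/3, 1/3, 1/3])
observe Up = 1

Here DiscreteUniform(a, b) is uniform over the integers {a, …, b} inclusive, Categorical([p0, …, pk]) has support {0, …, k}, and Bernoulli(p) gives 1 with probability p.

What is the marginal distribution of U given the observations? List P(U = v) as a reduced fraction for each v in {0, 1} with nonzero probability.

P(U=0) = 6/31, P(U=1) = 25/31

Enumerate traces; 36 have nonzero weight after conditioning:
  (Y=1, Z=0, U=0, X=0, W=0) weight 1/210
  (Y=1, Z=0, U=0, X=0, W=1) weight 1/210
  (Y=1, Z=0, U=0, X=0, W=2) weight 1/210
  (Y=1, Z=0, U=0, X=1, W=0) weight 1/840
  (Y=1, Z=0, U=0, X=1, W=1) weight 1/840
  (Y=1, Z=0, U=0, X=1, W=2) weight 1/840
  (Y=1, Z=0, U=0, X=2, W=0) weight 1/420
  (Y=1, Z=0, U=0, X=2, W=1) weight 1/420
  (Y=1, Z=1, U=1, X=0, W=0) weight 1/28
  … 27 more
Group by U:
  weight(U=0) = 3/40
  weight(U=1) = 5/16
Total weight = 3/40 + 5/16 = 31/80
P(U=0 | obs) = 3/40 / 31/80 = 6/31
P(U=1 | obs) = 5/16 / 31/80 = 25/31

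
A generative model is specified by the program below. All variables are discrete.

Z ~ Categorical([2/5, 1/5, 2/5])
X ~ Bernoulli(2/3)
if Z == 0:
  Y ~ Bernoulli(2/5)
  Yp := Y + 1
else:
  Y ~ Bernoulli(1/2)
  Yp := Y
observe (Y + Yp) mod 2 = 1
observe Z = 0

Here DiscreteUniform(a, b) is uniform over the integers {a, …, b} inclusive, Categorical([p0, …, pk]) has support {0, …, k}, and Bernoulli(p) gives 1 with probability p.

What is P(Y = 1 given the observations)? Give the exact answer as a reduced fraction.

Enumerate traces; 4 have nonzero weight after conditioning:
  (Z=0, X=0, Y=0) weight 2/25
  (Z=0, X=0, Y=1) weight 4/75
  (Z=0, X=1, Y=0) weight 4/25
  (Z=0, X=1, Y=1) weight 8/75
Group by Y:
  weight(Y=0) = 6/25
  weight(Y=1) = 4/25
Total weight = 6/25 + 4/25 = 2/5
P(Y=0 | obs) = 6/25 / 2/5 = 3/5
P(Y=1 | obs) = 4/25 / 2/5 = 2/5

P(Y = 1 | obs) = 2/5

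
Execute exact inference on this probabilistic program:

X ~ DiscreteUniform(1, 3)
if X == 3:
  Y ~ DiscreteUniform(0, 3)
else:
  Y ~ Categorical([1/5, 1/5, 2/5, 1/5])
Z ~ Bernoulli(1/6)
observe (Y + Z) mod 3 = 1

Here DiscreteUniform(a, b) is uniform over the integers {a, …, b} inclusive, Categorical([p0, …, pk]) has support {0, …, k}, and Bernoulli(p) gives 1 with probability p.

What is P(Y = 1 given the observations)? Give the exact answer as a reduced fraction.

P(Y = 1 | obs) = 5/7

Enumerate traces; 9 have nonzero weight after conditioning:
  (X=1, Y=0, Z=1) weight 1/90
  (X=1, Y=1, Z=0) weight 1/18
  (X=1, Y=3, Z=1) weight 1/90
  (X=2, Y=0, Z=1) weight 1/90
  (X=2, Y=1, Z=0) weight 1/18
  (X=2, Y=3, Z=1) weight 1/90
  (X=3, Y=0, Z=1) weight 1/72
  (X=3, Y=1, Z=0) weight 5/72
  … 1 more
Group by Y:
  weight(Y=0) = 13/360
  weight(Y=1) = 13/72
  weight(Y=3) = 13/360
Total weight = 13/360 + 13/72 + 13/360 = 91/360
P(Y=0 | obs) = 13/360 / 91/360 = 1/7
P(Y=1 | obs) = 13/72 / 91/360 = 5/7
P(Y=3 | obs) = 13/360 / 91/360 = 1/7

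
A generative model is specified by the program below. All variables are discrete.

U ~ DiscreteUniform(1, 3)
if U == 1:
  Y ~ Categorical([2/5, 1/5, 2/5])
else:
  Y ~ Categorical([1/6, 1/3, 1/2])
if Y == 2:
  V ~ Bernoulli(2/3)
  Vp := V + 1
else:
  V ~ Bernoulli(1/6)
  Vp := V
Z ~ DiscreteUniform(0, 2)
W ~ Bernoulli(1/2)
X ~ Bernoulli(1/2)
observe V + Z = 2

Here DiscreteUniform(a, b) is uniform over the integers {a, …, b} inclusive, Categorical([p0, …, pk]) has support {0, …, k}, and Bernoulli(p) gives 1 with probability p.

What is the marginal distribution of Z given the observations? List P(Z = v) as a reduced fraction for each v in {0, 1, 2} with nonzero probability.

Enumerate traces; 72 have nonzero weight after conditioning:
  (U=1, Y=0, V=0, Z=2, W=0, X=0) weight 1/108
  (U=1, Y=0, V=0, Z=2, W=0, X=1) weight 1/108
  (U=1, Y=0, V=0, Z=2, W=1, X=0) weight 1/108
  (U=1, Y=0, V=0, Z=2, W=1, X=1) weight 1/108
  (U=1, Y=0, V=1, Z=1, W=0, X=0) weight 1/540
  (U=1, Y=0, V=1, Z=1, W=0, X=1) weight 1/540
  (U=1, Y=0, V=1, Z=1, W=1, X=0) weight 1/540
  (U=1, Y=0, V=1, Z=1, W=1, X=1) weight 1/540
  … 64 more
Group by Z:
  weight(Z=1) = 2/15
  weight(Z=2) = 1/5
Total weight = 2/15 + 1/5 = 1/3
P(Z=1 | obs) = 2/15 / 1/3 = 2/5
P(Z=2 | obs) = 1/5 / 1/3 = 3/5

P(Z=1) = 2/5, P(Z=2) = 3/5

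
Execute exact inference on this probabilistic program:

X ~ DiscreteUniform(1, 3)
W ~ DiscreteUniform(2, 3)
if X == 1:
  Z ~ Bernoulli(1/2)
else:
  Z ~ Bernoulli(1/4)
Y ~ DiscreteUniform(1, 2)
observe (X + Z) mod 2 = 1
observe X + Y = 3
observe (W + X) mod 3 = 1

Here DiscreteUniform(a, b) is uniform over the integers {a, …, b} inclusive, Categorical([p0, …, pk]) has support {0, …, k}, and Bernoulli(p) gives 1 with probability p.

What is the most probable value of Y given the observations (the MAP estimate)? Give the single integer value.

Enumerate traces; 2 have nonzero weight after conditioning:
  (X=1, W=3, Z=0, Y=2) weight 1/24
  (X=2, W=2, Z=1, Y=1) weight 1/48
Group by Y:
  weight(Y=1) = 1/48
  weight(Y=2) = 1/24
Total weight = 1/48 + 1/24 = 1/16
P(Y=1 | obs) = 1/48 / 1/16 = 1/3
P(Y=2 | obs) = 1/24 / 1/16 = 2/3
argmax = 2

argmax_v P(Y = v | obs) = 2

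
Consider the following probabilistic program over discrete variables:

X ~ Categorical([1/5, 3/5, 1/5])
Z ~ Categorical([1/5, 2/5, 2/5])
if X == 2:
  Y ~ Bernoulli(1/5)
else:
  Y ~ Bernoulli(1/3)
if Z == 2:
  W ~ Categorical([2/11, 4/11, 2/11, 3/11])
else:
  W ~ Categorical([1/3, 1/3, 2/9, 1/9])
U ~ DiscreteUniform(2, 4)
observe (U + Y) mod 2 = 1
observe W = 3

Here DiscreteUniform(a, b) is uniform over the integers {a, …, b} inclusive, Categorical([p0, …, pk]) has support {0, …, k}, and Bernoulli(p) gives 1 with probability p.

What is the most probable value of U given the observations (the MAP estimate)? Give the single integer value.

Enumerate traces; 27 have nonzero weight after conditioning:
  (X=0, Z=0, Y=0, W=3, U=3) weight 2/2025
  (X=0, Z=0, Y=1, W=3, U=2) weight 1/2025
  (X=0, Z=0, Y=1, W=3, U=4) weight 1/2025
  (X=0, Z=1, Y=0, W=3, U=3) weight 4/2025
  (X=0, Z=1, Y=1, W=3, U=2) weight 2/2025
  (X=0, Z=1, Y=1, W=3, U=4) weight 2/2025
  (X=0, Z=2, Y=0, W=3, U=3) weight 4/825
  (X=0, Z=2, Y=1, W=3, U=2) weight 2/825
  … 19 more
Group by U:
  weight(U=2) = 667/37125
  weight(U=3) = 1508/37125
  weight(U=4) = 667/37125
Total weight = 667/37125 + 1508/37125 + 667/37125 = 2842/37125
P(U=2 | obs) = 667/37125 / 2842/37125 = 23/98
P(U=3 | obs) = 1508/37125 / 2842/37125 = 26/49
P(U=4 | obs) = 667/37125 / 2842/37125 = 23/98
argmax = 3

argmax_v P(U = v | obs) = 3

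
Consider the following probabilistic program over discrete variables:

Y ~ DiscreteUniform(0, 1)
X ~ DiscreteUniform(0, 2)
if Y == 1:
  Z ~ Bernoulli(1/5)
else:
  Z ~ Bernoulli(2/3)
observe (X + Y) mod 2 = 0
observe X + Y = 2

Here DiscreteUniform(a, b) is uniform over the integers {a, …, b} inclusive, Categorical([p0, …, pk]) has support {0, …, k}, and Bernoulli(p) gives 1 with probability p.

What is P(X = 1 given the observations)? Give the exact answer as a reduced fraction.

Enumerate traces; 4 have nonzero weight after conditioning:
  (Y=0, X=2, Z=0) weight 1/18
  (Y=0, X=2, Z=1) weight 1/9
  (Y=1, X=1, Z=0) weight 2/15
  (Y=1, X=1, Z=1) weight 1/30
Group by X:
  weight(X=1) = 1/6
  weight(X=2) = 1/6
Total weight = 1/6 + 1/6 = 1/3
P(X=1 | obs) = 1/6 / 1/3 = 1/2
P(X=2 | obs) = 1/6 / 1/3 = 1/2

P(X = 1 | obs) = 1/2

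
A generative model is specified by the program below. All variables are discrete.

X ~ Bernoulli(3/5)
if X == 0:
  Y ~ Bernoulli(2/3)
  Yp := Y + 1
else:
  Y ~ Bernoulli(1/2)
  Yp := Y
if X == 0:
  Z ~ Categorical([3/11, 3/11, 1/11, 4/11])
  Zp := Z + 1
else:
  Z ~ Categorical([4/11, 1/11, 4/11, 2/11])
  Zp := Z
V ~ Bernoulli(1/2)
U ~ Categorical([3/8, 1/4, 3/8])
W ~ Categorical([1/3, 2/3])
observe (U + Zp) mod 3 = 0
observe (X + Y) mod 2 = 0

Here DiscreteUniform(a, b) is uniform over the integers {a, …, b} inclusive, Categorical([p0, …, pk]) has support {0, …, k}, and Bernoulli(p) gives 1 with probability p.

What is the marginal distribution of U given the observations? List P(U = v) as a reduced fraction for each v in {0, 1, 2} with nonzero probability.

Enumerate traces; 32 have nonzero weight after conditioning:
  (X=0, Y=0, Z=0, V=0, U=2, W=0) weight 1/440
  (X=0, Y=0, Z=0, V=0, U=2, W=1) weight 1/220
  (X=0, Y=0, Z=0, V=1, U=2, W=0) weight 1/440
  (X=0, Y=0, Z=0, V=1, U=2, W=1) weight 1/220
  (X=0, Y=0, Z=1, V=0, U=1, W=0) weight 1/660
  (X=0, Y=0, Z=1, V=0, U=1, W=1) weight 1/330
  (X=0, Y=0, Z=1, V=1, U=1, W=0) weight 1/660
  (X=0, Y=0, Z=1, V=1, U=1, W=1) weight 1/330
  (X=0, Y=0, Z=2, V=0, U=0, W=0) weight 1/1320
  … 23 more
Group by U:
  weight(U=0) = 29/440
  weight(U=1) = 2/55
  weight(U=2) = 37/880
Total weight = 29/440 + 2/55 + 37/880 = 127/880
P(U=0 | obs) = 29/440 / 127/880 = 58/127
P(U=1 | obs) = 2/55 / 127/880 = 32/127
P(U=2 | obs) = 37/880 / 127/880 = 37/127

P(U=0) = 58/127, P(U=1) = 32/127, P(U=2) = 37/127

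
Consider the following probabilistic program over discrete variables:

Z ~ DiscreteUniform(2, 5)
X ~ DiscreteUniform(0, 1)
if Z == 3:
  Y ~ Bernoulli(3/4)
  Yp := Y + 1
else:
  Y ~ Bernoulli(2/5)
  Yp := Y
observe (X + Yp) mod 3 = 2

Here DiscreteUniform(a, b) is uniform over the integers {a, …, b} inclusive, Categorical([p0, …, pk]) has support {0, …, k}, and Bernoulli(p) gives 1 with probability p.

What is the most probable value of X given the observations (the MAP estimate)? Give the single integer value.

Enumerate traces; 5 have nonzero weight after conditioning:
  (Z=2, X=1, Y=1) weight 1/20
  (Z=3, X=0, Y=1) weight 3/32
  (Z=3, X=1, Y=0) weight 1/32
  (Z=4, X=1, Y=1) weight 1/20
  (Z=5, X=1, Y=1) weight 1/20
Group by X:
  weight(X=0) = 3/32
  weight(X=1) = 29/160
Total weight = 3/32 + 29/160 = 11/40
P(X=0 | obs) = 3/32 / 11/40 = 15/44
P(X=1 | obs) = 29/160 / 11/40 = 29/44
argmax = 1

argmax_v P(X = v | obs) = 1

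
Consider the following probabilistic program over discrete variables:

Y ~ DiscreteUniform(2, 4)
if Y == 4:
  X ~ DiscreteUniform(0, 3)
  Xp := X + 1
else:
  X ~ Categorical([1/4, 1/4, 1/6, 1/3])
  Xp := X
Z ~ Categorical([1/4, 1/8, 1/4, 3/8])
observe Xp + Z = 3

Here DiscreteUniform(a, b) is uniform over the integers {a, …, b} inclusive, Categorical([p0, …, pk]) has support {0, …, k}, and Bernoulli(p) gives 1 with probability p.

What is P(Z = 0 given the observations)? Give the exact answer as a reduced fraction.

Enumerate traces; 11 have nonzero weight after conditioning:
  (Y=2, X=0, Z=3) weight 1/32
  (Y=2, X=1, Z=2) weight 1/48
  (Y=2, X=2, Z=1) weight 1/144
  (Y=2, X=3, Z=0) weight 1/36
  (Y=3, X=0, Z=3) weight 1/32
  (Y=3, X=1, Z=2) weight 1/48
  (Y=3, X=2, Z=1) weight 1/144
  (Y=3, X=3, Z=0) weight 1/36
  … 3 more
Group by Z:
  weight(Z=0) = 11/144
  weight(Z=1) = 7/288
  weight(Z=2) = 1/16
  weight(Z=3) = 1/16
Total weight = 11/144 + 7/288 + 1/16 + 1/16 = 65/288
P(Z=0 | obs) = 11/144 / 65/288 = 22/65
P(Z=1 | obs) = 7/288 / 65/288 = 7/65
P(Z=2 | obs) = 1/16 / 65/288 = 18/65
P(Z=3 | obs) = 1/16 / 65/288 = 18/65

P(Z = 0 | obs) = 22/65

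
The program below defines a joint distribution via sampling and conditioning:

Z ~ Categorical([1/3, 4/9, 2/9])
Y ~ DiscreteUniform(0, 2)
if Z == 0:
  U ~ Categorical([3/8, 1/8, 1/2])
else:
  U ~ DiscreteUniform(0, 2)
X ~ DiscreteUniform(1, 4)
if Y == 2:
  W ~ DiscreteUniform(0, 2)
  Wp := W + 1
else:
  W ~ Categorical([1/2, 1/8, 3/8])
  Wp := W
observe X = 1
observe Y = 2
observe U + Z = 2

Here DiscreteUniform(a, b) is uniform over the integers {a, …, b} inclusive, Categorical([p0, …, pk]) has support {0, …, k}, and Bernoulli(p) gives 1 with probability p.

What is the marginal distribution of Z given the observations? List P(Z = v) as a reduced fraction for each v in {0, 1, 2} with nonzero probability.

Enumerate traces; 9 have nonzero weight after conditioning:
  (Z=0, Y=2, U=2, X=1, W=0) weight 1/216
  (Z=0, Y=2, U=2, X=1, W=1) weight 1/216
  (Z=0, Y=2, U=2, X=1, W=2) weight 1/216
  (Z=1, Y=2, U=1, X=1, W=0) weight 1/243
  (Z=1, Y=2, U=1, X=1, W=1) weight 1/243
  (Z=1, Y=2, U=1, X=1, W=2) weight 1/243
  (Z=2, Y=2, U=0, X=1, W=0) weight 1/486
  (Z=2, Y=2, U=0, X=1, W=1) weight 1/486
  … 1 more
Group by Z:
  weight(Z=0) = 1/72
  weight(Z=1) = 1/81
  weight(Z=2) = 1/162
Total weight = 1/72 + 1/81 + 1/162 = 7/216
P(Z=0 | obs) = 1/72 / 7/216 = 3/7
P(Z=1 | obs) = 1/81 / 7/216 = 8/21
P(Z=2 | obs) = 1/162 / 7/216 = 4/21

P(Z=0) = 3/7, P(Z=1) = 8/21, P(Z=2) = 4/21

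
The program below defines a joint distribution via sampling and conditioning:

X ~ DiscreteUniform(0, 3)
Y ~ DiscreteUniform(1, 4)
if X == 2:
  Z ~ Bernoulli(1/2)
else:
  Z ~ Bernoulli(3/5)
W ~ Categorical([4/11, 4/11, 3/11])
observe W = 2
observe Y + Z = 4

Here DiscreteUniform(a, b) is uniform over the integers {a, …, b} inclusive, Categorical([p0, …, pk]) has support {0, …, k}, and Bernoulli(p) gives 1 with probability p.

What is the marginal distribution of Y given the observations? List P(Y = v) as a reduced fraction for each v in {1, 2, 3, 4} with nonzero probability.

P(Y=3) = 23/40, P(Y=4) = 17/40

Enumerate traces; 8 have nonzero weight after conditioning:
  (X=0, Y=3, Z=1, W=2) weight 9/880
  (X=0, Y=4, Z=0, W=2) weight 3/440
  (X=1, Y=3, Z=1, W=2) weight 9/880
  (X=1, Y=4, Z=0, W=2) weight 3/440
  (X=2, Y=3, Z=1, W=2) weight 3/352
  (X=2, Y=4, Z=0, W=2) weight 3/352
  (X=3, Y=3, Z=1, W=2) weight 9/880
  (X=3, Y=4, Z=0, W=2) weight 3/440
Group by Y:
  weight(Y=3) = 69/1760
  weight(Y=4) = 51/1760
Total weight = 69/1760 + 51/1760 = 3/44
P(Y=3 | obs) = 69/1760 / 3/44 = 23/40
P(Y=4 | obs) = 51/1760 / 3/44 = 17/40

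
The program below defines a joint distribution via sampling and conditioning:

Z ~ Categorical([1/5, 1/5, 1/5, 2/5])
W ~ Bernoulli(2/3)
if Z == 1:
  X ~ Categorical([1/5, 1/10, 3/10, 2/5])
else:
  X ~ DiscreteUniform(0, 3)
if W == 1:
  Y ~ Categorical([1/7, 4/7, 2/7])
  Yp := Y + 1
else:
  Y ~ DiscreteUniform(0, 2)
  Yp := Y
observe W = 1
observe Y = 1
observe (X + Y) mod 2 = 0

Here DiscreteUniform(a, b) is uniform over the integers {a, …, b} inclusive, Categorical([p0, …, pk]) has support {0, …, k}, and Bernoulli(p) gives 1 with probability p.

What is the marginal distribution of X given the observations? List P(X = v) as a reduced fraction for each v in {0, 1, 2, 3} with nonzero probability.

Enumerate traces; 8 have nonzero weight after conditioning:
  (Z=0, W=1, X=1, Y=1) weight 2/105
  (Z=0, W=1, X=3, Y=1) weight 2/105
  (Z=1, W=1, X=1, Y=1) weight 4/525
  (Z=1, W=1, X=3, Y=1) weight 16/525
  (Z=2, W=1, X=1, Y=1) weight 2/105
  (Z=2, W=1, X=3, Y=1) weight 2/105
  (Z=3, W=1, X=1, Y=1) weight 4/105
  (Z=3, W=1, X=3, Y=1) weight 4/105
Group by X:
  weight(X=1) = 44/525
  weight(X=3) = 8/75
Total weight = 44/525 + 8/75 = 4/21
P(X=1 | obs) = 44/525 / 4/21 = 11/25
P(X=3 | obs) = 8/75 / 4/21 = 14/25

P(X=1) = 11/25, P(X=3) = 14/25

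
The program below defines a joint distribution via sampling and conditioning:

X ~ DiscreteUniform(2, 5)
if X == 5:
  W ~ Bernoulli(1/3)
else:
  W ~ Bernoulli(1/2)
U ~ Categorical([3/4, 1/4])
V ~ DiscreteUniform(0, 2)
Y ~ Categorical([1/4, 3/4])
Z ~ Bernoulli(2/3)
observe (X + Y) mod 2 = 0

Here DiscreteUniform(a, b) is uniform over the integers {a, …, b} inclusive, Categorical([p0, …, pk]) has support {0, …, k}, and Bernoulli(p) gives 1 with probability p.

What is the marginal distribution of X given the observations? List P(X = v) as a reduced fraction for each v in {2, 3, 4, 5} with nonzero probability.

P(X=2) = 1/8, P(X=3) = 3/8, P(X=4) = 1/8, P(X=5) = 3/8

Enumerate traces; 96 have nonzero weight after conditioning:
  (X=2, W=0, U=0, V=0, Y=0, Z=0) weight 1/384
  (X=2, W=0, U=0, V=0, Y=0, Z=1) weight 1/192
  (X=2, W=0, U=0, V=1, Y=0, Z=0) weight 1/384
  (X=2, W=0, U=0, V=1, Y=0, Z=1) weight 1/192
  (X=2, W=0, U=0, V=2, Y=0, Z=0) weight 1/384
  (X=2, W=0, U=0, V=2, Y=0, Z=1) weight 1/192
  (X=2, W=0, U=1, V=0, Y=0, Z=0) weight 1/1152
  (X=2, W=0, U=1, V=0, Y=0, Z=1) weight 1/576
  (X=3, W=0, U=0, V=0, Y=1, Z=0) weight 1/128
  (X=4, W=0, U=0, V=0, Y=0, Z=0) weight 1/384
  … 86 more
Group by X:
  weight(X=2) = 1/16
  weight(X=3) = 3/16
  weight(X=4) = 1/16
  weight(X=5) = 3/16
Total weight = 1/16 + 3/16 + 1/16 + 3/16 = 1/2
P(X=2 | obs) = 1/16 / 1/2 = 1/8
P(X=3 | obs) = 3/16 / 1/2 = 3/8
P(X=4 | obs) = 1/16 / 1/2 = 1/8
P(X=5 | obs) = 3/16 / 1/2 = 3/8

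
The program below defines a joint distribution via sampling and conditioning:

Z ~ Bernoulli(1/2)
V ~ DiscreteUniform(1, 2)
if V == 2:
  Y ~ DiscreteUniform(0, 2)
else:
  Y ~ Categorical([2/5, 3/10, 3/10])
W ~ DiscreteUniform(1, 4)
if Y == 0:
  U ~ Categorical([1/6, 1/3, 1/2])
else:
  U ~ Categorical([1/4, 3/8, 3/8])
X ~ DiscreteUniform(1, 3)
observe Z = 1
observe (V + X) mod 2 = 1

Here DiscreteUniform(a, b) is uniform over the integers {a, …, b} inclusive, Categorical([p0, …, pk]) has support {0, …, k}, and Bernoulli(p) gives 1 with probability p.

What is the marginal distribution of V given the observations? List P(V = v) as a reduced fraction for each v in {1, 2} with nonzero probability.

Enumerate traces; 108 have nonzero weight after conditioning:
  (Z=1, V=1, Y=0, W=1, U=0, X=2) weight 1/720
  (Z=1, V=1, Y=0, W=1, U=1, X=2) weight 1/360
  (Z=1, V=1, Y=0, W=1, U=2, X=2) weight 1/240
  (Z=1, V=1, Y=0, W=2, U=0, X=2) weight 1/720
  (Z=1, V=1, Y=0, W=2, U=1, X=2) weight 1/360
  (Z=1, V=1, Y=0, W=2, U=2, X=2) weight 1/240
  (Z=1, V=1, Y=0, W=3, U=0, X=2) weight 1/720
  (Z=1, V=1, Y=0, W=3, U=1, X=2) weight 1/360
  (Z=1, V=2, Y=0, W=1, U=0, X=1) weight 1/864
  … 99 more
Group by V:
  weight(V=1) = 1/12
  weight(V=2) = 1/6
Total weight = 1/12 + 1/6 = 1/4
P(V=1 | obs) = 1/12 / 1/4 = 1/3
P(V=2 | obs) = 1/6 / 1/4 = 2/3

P(V=1) = 1/3, P(V=2) = 2/3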